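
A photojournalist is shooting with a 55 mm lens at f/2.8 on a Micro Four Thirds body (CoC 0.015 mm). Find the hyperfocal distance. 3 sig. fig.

72.1 m

Hyperfocal distance H = f²/(N·c) + f = 55²/(2.8 × 0.015) + 55 = 3025/0.042 + 55 ≈ 72078.8 mm ≈ 72.1 m.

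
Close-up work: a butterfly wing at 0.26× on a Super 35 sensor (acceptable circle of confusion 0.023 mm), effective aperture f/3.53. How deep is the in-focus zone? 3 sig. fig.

At magnification m, DoF ≈ 2·N_eff·c/m² = 2 × 3.53 × 0.023 / 0.26² = 0.1624 / 0.0676 ≈ 2.4 mm.

2.40 mm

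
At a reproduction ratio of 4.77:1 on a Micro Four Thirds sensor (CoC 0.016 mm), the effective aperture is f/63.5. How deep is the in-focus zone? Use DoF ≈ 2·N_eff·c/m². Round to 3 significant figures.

At magnification m, DoF ≈ 2·N_eff·c/m² = 2 × 63.5 × 0.016 / 4.77² = 2.032 / 22.75 ≈ 0.0893 mm.

0.0893 mm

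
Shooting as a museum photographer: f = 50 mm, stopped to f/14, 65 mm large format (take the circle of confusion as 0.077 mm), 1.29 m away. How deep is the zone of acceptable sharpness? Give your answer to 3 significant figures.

Hyperfocal distance H = f²/(N·c) + f = 50²/(14 × 0.077) + 50 = 2500/1.078 + 50 ≈ 2369.1 mm ≈ 2.369 m.
Near limit Dn = s·(H − f)/(H + s − 2f) = 1290 × (2369.1 − 50) / (2369.1 + 1290 − 2 × 50) = 1290 × 2319.1 / 3559.1 ≈ 840.6 mm.
Far limit Df = s·(H − f)/(H − s) = 1290 × (2369.1 − 50) / (2369.1 − 1290) = 1290 × 2319.1 / 1079.1 ≈ 2772.3 mm.
Depth of field = Df − Dn = 2772.3 − 840.6 ≈ 1931.7 mm ≈ 1.93 m.

1.93 m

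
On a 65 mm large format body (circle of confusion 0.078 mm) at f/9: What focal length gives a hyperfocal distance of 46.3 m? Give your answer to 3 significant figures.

From H = f²/(N·c) + f, with f ≪ H: f ≈ √(H·N·c) = √(46300 × 9 × 0.078) = √32503 ≈ 180.3 mm.
The +f correction barely moves this — solving exactly, f² + N·c·f − N·c·H = 0 ⇒ f = (−N·c + √((N·c)² + 4·N·c·H))/2 = (−0.702 + √130011)/2 ≈ 179.93 mm, so f ≈ 180 mm.

180 mm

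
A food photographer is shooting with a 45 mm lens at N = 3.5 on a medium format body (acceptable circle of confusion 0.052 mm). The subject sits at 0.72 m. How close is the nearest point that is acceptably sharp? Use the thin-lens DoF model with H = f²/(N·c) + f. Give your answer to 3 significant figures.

Hyperfocal distance H = f²/(N·c) + f = 45²/(3.5 × 0.052) + 45 = 2025/0.182 + 45 ≈ 11171.4 mm ≈ 11.17 m.
Near limit Dn = s·(H − f)/(H + s − 2f) = 720 × (11171.4 − 45) / (11171.4 + 720 − 2 × 45) = 720 × 11126.4 / 11801.4 ≈ 678.82 mm ≈ 0.679 m.

0.679 m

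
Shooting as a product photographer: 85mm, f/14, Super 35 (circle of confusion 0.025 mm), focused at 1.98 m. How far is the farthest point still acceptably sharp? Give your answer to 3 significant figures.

2.18 m

Hyperfocal distance H = f²/(N·c) + f = 85²/(14 × 0.025) + 85 = 7225/0.35 + 85 ≈ 20727.9 mm ≈ 20.73 m.
Far limit Df = s·(H − f)/(H − s) = 1980 × (20727.9 − 85) / (20727.9 − 1980) = 1980 × 20642.9 / 18747.9 ≈ 2180.1 mm ≈ 2.18 m.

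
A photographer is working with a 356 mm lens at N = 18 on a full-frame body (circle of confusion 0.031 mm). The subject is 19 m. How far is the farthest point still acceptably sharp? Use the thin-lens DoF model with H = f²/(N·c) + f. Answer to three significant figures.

Hyperfocal distance H = f²/(N·c) + f = 356²/(18 × 0.031) + 356 = 126736/0.558 + 356 ≈ 227481.4 mm ≈ 227.5 m.
Far limit Df = s·(H − f)/(H − s) = 19000 × (227481.4 − 356) / (227481.4 − 19000) = 19000 × 227125.4 / 208481.4 ≈ 20699 mm ≈ 20.7 m.

20.7 m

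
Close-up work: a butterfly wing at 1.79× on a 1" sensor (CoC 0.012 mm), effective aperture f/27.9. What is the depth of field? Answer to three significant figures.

0.209 mm

At magnification m, DoF ≈ 2·N_eff·c/m² = 2 × 27.9 × 0.012 / 1.79² = 0.6696 / 3.204 ≈ 0.209 mm.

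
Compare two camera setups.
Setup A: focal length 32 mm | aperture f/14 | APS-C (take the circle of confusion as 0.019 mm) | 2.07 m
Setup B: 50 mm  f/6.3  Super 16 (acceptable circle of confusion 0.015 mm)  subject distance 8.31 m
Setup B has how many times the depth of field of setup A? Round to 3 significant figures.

Setup A: H = 32²/(14×0.019) + 32 ≈ 3881.6 mm; DoF = Df − Dn = 4398.7 − 1353.5 ≈ 3045.2 mm.
Setup B: H = 50²/(6.3×0.015) + 50 ≈ 26505.0 mm; DoF = Df − Dn = 12082.5 − 6332.7 ≈ 5749.8 mm.
Ratio = 5749.8 / 3045.2 ≈ 1.89.

1.89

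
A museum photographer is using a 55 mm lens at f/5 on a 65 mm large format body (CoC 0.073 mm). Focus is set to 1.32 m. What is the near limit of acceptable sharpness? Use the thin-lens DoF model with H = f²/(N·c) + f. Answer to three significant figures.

Hyperfocal distance H = f²/(N·c) + f = 55²/(5 × 0.073) + 55 = 3025/0.365 + 55 ≈ 8342.7 mm ≈ 8.343 m.
Near limit Dn = s·(H − f)/(H + s − 2f) = 1320 × (8342.7 − 55) / (8342.7 + 1320 − 2 × 55) = 1320 × 8287.7 / 9552.7 ≈ 1145.2 mm ≈ 1.15 m.

1.15 m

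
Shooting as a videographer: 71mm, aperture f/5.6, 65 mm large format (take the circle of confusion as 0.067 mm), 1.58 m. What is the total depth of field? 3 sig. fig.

359 mm

Hyperfocal distance H = f²/(N·c) + f = 71²/(5.6 × 0.067) + 71 = 5041/0.3752 + 71 ≈ 13506.5 mm ≈ 13.51 m.
Near limit Dn = s·(H − f)/(H + s − 2f) = 1580 × (13506.5 − 71) / (13506.5 + 1580 − 2 × 71) = 1580 × 13435.5 / 14944.5 ≈ 1420.46 mm.
Far limit Df = s·(H − f)/(H − s) = 1580 × (13506.5 − 71) / (13506.5 − 1580) = 1580 × 13435.5 / 11926.5 ≈ 1779.91 mm.
Depth of field = Df − Dn = 1779.91 − 1420.46 ≈ 359.45 mm.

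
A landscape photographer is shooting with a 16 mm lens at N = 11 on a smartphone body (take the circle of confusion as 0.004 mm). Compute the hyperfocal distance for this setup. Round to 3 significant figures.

Hyperfocal distance H = f²/(N·c) + f = 16²/(11 × 0.004) + 16 = 256/0.044 + 16 ≈ 5834.2 mm ≈ 5.83 m.

5.83 m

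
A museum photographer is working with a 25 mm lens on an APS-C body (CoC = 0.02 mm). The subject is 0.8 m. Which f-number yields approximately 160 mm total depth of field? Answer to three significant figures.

f/3.99

Write h = H − f = f²/(N·c). The thin-lens limits are Dn = s·h/(h + (s−f)) and Df = s·h/(h − (s−f)), so DoF = Df − Dn = 2·s·(s−f)·h / (h² − (s−f)²).
That is a quadratic in h: DoF·h² − 2·s·(s−f)·h − DoF·(s−f)² = 0 ⇒ h = (s−f)·(s + √(s² + DoF²)) / DoF = 775 × (800 + √(800² + 160²)) / 160 = 775 × (800 + 815.843) / 160 ≈ 7826.7 mm.
Then N = f²/(c·h) = 25² / (0.02 × 7826.7) = 625 / 156.53 ≈ 3.99.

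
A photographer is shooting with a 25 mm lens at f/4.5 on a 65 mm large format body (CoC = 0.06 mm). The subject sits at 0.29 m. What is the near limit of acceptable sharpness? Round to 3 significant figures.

260 mm

Hyperfocal distance H = f²/(N·c) + f = 25²/(4.5 × 0.06) + 25 = 625/0.27 + 25 ≈ 2339.8 mm ≈ 2.340 m.
Near limit Dn = s·(H − f)/(H + s − 2f) = 290 × (2339.8 − 25) / (2339.8 + 290 − 2 × 25) = 290 × 2314.8 / 2579.8 ≈ 260.21 mm.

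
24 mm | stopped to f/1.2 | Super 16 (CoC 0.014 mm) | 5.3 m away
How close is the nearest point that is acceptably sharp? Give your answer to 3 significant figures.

Hyperfocal distance H = f²/(N·c) + f = 24²/(1.2 × 0.014) + 24 = 576/0.0168 + 24 ≈ 34309.7 mm ≈ 34.31 m.
Near limit Dn = s·(H − f)/(H + s − 2f) = 5300 × (34309.7 − 24) / (34309.7 + 5300 − 2 × 24) = 5300 × 34285.7 / 39561.7 ≈ 4593.2 mm ≈ 4.59 m.

4.59 m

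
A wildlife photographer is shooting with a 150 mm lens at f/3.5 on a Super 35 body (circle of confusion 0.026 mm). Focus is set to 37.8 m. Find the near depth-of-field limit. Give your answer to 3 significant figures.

32.8 m

Hyperfocal distance H = f²/(N·c) + f = 150²/(3.5 × 0.026) + 150 = 22500/0.091 + 150 ≈ 247402.7 mm ≈ 247.4 m.
Near limit Dn = s·(H − f)/(H + s − 2f) = 37800 × (247402.7 − 150) / (247402.7 + 37800 − 2 × 150) = 37800 × 247252.7 / 284902.7 ≈ 32805 mm ≈ 32.8 m.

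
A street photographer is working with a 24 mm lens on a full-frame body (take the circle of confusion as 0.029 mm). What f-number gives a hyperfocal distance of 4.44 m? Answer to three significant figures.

f/4.50

Rearrange H = f²/(N·c) + f for N: N = f² / ((H − f)·c).
N = 24² / ((4440 − 24) × 0.029) = 576 / 128.1 ≈ 4.50.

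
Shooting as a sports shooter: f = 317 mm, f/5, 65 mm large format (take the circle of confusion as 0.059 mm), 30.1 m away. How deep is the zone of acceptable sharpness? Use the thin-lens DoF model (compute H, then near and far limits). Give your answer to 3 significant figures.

5.30 m

Hyperfocal distance H = f²/(N·c) + f = 317²/(5 × 0.059) + 317 = 100489/0.295 + 317 ≈ 340957.7 mm ≈ 341.0 m.
Near limit Dn = s·(H − f)/(H + s − 2f) = 30100 × (340957.7 − 317) / (340957.7 + 30100 − 2 × 317) = 30100 × 340640.7 / 370423.7 ≈ 27679.9 mm.
Far limit Df = s·(H − f)/(H − s) = 30100 × (340957.7 − 317) / (340957.7 − 30100) = 30100 × 340640.7 / 310857.7 ≈ 32983.9 mm.
Depth of field = Df − Dn = 32983.9 − 27679.9 ≈ 5304.0 mm ≈ 5.30 m.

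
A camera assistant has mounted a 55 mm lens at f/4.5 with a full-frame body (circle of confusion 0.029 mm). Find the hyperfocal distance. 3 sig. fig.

Hyperfocal distance H = f²/(N·c) + f = 55²/(4.5 × 0.029) + 55 = 3025/0.1305 + 55 ≈ 23235.1 mm ≈ 23.2 m.

23.2 m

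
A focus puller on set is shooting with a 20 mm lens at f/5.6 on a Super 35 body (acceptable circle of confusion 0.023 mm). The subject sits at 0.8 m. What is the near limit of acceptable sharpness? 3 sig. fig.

0.639 m

Hyperfocal distance H = f²/(N·c) + f = 20²/(5.6 × 0.023) + 20 = 400/0.1288 + 20 ≈ 3125.6 mm ≈ 3.126 m.
Near limit Dn = s·(H − f)/(H + s − 2f) = 800 × (3125.6 − 20) / (3125.6 + 800 − 2 × 20) = 800 × 3105.6 / 3885.6 ≈ 639.41 mm ≈ 0.639 m.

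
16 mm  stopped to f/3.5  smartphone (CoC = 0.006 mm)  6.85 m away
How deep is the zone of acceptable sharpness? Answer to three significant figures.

Hyperfocal distance H = f²/(N·c) + f = 16²/(3.5 × 0.006) + 16 = 256/0.021 + 16 ≈ 12206.5 mm ≈ 12.21 m.
Near limit Dn = s·(H − f)/(H + s − 2f) = 6850 × (12206.5 − 16) / (12206.5 + 6850 − 2 × 16) = 6850 × 12190.5 / 19024.5 ≈ 4389 mm.
Far limit Df = s·(H − f)/(H − s) = 6850 × (12206.5 − 16) / (12206.5 − 6850) = 6850 × 12190.5 / 5356.5 ≈ 15589 mm.
Depth of field = Df − Dn = 15589 − 4389 ≈ 11200 mm ≈ 11.2 m.

11.2 m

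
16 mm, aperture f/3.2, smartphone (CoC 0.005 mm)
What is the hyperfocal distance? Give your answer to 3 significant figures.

Hyperfocal distance H = f²/(N·c) + f = 16²/(3.2 × 0.005) + 16 = 256/0.016 + 16 ≈ 16016.0 mm ≈ 16.0 m.

16.0 m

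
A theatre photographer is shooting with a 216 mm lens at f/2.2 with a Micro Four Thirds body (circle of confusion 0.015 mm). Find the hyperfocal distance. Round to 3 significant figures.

Hyperfocal distance H = f²/(N·c) + f = 216²/(2.2 × 0.015) + 216 = 46656/0.033 + 216 ≈ 1414034.2 mm ≈ 1410 m.

1410 m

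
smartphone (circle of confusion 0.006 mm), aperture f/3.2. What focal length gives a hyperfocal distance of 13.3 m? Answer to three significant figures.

From H = f²/(N·c) + f, with f ≪ H: f ≈ √(H·N·c) = √(13300 × 3.2 × 0.006) = √255.36 ≈ 15.98 mm.
The +f correction barely moves this — solving exactly, f² + N·c·f − N·c·H = 0 ⇒ f = (−N·c + √((N·c)² + 4·N·c·H))/2 = (−0.0192 + √1021.4)/2 ≈ 15.970 mm, so f ≈ 16.0 mm.

16.0 mm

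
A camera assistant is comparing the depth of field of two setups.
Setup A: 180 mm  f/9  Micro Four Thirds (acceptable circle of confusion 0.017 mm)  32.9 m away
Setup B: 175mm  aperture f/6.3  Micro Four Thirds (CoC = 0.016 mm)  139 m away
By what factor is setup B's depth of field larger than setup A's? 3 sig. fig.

Setup A: H = 180²/(9×0.017) + 180 ≈ 211944.7 mm; DoF = Df − Dn = 38912 − 28497 ≈ 10415 mm.
Setup B: H = 175²/(6.3×0.016) + 175 ≈ 303994.4 mm; DoF = Df − Dn = 255953 − 95406 ≈ 160547 mm.
Ratio = 160547 / 10415 ≈ 15.4.

15.4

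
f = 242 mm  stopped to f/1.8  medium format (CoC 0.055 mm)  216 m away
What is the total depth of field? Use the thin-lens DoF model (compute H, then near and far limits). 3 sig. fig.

182 m

Hyperfocal distance H = f²/(N·c) + f = 242²/(1.8 × 0.055) + 242 = 58564/0.099 + 242 ≈ 591797.6 mm ≈ 591.8 m.
Near limit Dn = s·(H − f)/(H + s − 2f) = 216000 × (591797.6 − 242) / (591797.6 + 216000 − 2 × 242) = 216000 × 591555.6 / 807313.6 ≈ 158273 mm.
Far limit Df = s·(H − f)/(H − s) = 216000 × (591797.6 − 242) / (591797.6 − 216000) = 216000 × 591555.6 / 375797.6 ≈ 340013 mm.
Depth of field = Df − Dn = 340013 − 158273 ≈ 181740 mm ≈ 182 m.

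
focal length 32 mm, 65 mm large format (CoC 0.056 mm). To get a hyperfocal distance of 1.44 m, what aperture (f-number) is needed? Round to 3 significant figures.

Rearrange H = f²/(N·c) + f for N: N = f² / ((H − f)·c).
N = 32² / ((1440 − 32) × 0.056) = 1024 / 78.85 ≈ 13.

f/13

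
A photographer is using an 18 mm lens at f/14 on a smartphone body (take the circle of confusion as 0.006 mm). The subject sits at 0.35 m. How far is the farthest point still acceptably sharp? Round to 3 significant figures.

383 mm

Hyperfocal distance H = f²/(N·c) + f = 18²/(14 × 0.006) + 18 = 324/0.084 + 18 ≈ 3875.1 mm ≈ 3.875 m.
Far limit Df = s·(H − f)/(H − s) = 350 × (3875.1 − 18) / (3875.1 − 350) = 350 × 3857.1 / 3525.1 ≈ 382.96 mm.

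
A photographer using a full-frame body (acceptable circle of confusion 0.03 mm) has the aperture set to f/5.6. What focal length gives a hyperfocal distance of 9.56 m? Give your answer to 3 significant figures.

40.0 mm

From H = f²/(N·c) + f, with f ≪ H: f ≈ √(H·N·c) = √(9560 × 5.6 × 0.03) = √1606.1 ≈ 40.08 mm.
Exact: f² + N·c·f − N·c·H = 0 ⇒ f = (−N·c + √((N·c)² + 4·N·c·H))/2 = (−0.168 + √6424.3)/2 ≈ 39.992 mm ≈ 40.0 mm.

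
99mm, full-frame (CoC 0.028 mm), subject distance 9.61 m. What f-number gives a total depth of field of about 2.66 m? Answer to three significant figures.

Write h = H − f = f²/(N·c). The thin-lens limits are Dn = s·h/(h + (s−f)) and Df = s·h/(h − (s−f)), so DoF = Df − Dn = 2·s·(s−f)·h / (h² − (s−f)²).
That is a quadratic in h: DoF·h² − 2·s·(s−f)·h − DoF·(s−f)² = 0 ⇒ h = (s−f)·(s + √(s² + DoF²)) / DoF = 9511 × (9610 + √(9610² + 2660²)) / 2660 = 9511 × (9610 + 9971.34) / 2660 ≈ 70014 mm.
Then N = f²/(c·h) = 99² / (0.028 × 70014) = 9801 / 1960.4 ≈ 5.

f/5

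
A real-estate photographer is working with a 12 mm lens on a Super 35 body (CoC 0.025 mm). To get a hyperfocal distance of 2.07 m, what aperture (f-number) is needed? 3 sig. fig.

f/2.80

Rearrange H = f²/(N·c) + f for N: N = f² / ((H − f)·c).
N = 12² / ((2070 − 12) × 0.025) = 144 / 51.45 ≈ 2.80.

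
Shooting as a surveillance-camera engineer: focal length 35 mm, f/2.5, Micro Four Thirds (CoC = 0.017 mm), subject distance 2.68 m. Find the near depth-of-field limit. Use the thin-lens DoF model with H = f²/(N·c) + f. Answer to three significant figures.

2.45 m

Hyperfocal distance H = f²/(N·c) + f = 35²/(2.5 × 0.017) + 35 = 1225/0.0425 + 35 ≈ 28858.5 mm ≈ 28.86 m.
Near limit Dn = s·(H − f)/(H + s − 2f) = 2680 × (28858.5 − 35) / (28858.5 + 2680 − 2 × 35) = 2680 × 28823.5 / 31468.5 ≈ 2454.7 mm ≈ 2.45 m.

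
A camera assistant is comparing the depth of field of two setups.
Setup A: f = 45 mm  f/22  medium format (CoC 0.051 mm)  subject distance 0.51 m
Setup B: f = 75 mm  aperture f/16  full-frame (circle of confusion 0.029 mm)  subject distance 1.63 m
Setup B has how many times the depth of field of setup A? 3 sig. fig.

Setup A: H = 45²/(22×0.051) + 45 ≈ 1849.8 mm; DoF = Df − Dn = 687.00 − 405.52 ≈ 281.48 mm.
Setup B: H = 75²/(16×0.029) + 75 ≈ 12197.8 mm; DoF = Df − Dn = 1869.85 − 1444.69 ≈ 425.16 mm.
Ratio = 425.16 / 281.48 ≈ 1.51.

1.51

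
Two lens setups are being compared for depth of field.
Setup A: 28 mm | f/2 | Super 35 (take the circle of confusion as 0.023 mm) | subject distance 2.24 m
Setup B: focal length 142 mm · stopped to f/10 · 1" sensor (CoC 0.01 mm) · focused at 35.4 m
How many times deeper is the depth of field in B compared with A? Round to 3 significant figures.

21.6

Setup A: H = 28²/(2×0.023) + 28 ≈ 17071.5 mm; DoF = Df − Dn = 2574.08 − 1982.68 ≈ 591.40 mm.
Setup B: H = 142²/(10×0.01) + 142 ≈ 201782.0 mm; DoF = Df − Dn = 42902 − 30131 ≈ 12771 mm.
Ratio = 12771 / 591.40 ≈ 21.6.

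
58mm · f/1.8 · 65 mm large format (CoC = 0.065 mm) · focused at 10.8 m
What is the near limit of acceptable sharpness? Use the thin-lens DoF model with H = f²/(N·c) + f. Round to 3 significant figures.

7.86 m

Hyperfocal distance H = f²/(N·c) + f = 58²/(1.8 × 0.065) + 58 = 3364/0.117 + 58 ≈ 28810.1 mm ≈ 28.81 m.
Near limit Dn = s·(H − f)/(H + s − 2f) = 10800 × (28810.1 − 58) / (28810.1 + 10800 − 2 × 58) = 10800 × 28752.1 / 39494.1 ≈ 7862.5 mm ≈ 7.86 m.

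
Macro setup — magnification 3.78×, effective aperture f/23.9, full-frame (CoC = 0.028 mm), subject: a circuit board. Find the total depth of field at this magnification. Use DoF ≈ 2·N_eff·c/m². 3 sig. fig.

At magnification m, DoF ≈ 2·N_eff·c/m² = 2 × 23.9 × 0.028 / 3.78² = 1.338 / 14.29 ≈ 0.0937 mm.

0.0937 mm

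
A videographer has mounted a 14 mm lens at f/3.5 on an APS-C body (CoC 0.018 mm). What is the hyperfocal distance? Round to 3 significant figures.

Hyperfocal distance H = f²/(N·c) + f = 14²/(3.5 × 0.018) + 14 = 196/0.063 + 14 ≈ 3125.1 mm ≈ 3.13 m.

3.13 m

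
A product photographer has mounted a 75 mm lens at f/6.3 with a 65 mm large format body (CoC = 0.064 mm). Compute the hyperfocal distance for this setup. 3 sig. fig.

14.0 m

Hyperfocal distance H = f²/(N·c) + f = 75²/(6.3 × 0.064) + 75 = 5625/0.4032 + 75 ≈ 14025.9 mm ≈ 14.0 m.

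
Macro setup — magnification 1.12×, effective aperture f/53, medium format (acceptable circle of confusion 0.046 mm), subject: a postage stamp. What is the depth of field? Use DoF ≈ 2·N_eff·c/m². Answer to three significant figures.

At magnification m, DoF ≈ 2·N_eff·c/m² = 2 × 53 × 0.046 / 1.12² = 4.876 / 1.254 ≈ 3.89 mm.

3.89 mm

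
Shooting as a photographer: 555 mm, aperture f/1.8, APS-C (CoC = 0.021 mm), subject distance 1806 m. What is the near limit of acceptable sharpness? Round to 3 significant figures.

Hyperfocal distance H = f²/(N·c) + f = 555²/(1.8 × 0.021) + 555 = 308025/0.0378 + 555 ≈ 8149364.5 mm ≈ 8149 m.
Near limit Dn = s·(H − f)/(H + s − 2f) = 1806000 × (8149364.5 − 555) / (8149364.5 + 1806000 − 2 × 555) = 1806000 × 8148809.5 / 9954254.5 ≈ 1478438 mm ≈ 1480 m.

1480 m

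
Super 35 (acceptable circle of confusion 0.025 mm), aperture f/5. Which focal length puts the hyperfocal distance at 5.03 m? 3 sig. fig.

25.0 mm

From H = f²/(N·c) + f, with f ≪ H: f ≈ √(H·N·c) = √(5030 × 5 × 0.025) = √628.75 ≈ 25.07 mm.
Exact: f² + N·c·f − N·c·H = 0 ⇒ f = (−N·c + √((N·c)² + 4·N·c·H))/2 = (−0.125 + √2515.0)/2 ≈ 25.012 mm ≈ 25.0 mm.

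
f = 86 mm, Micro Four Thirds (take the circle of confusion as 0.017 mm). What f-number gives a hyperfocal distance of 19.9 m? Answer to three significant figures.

f/22

Rearrange H = f²/(N·c) + f for N: N = f² / ((H − f)·c).
N = 86² / ((19900 − 86) × 0.017) = 7396 / 336.8 ≈ 22.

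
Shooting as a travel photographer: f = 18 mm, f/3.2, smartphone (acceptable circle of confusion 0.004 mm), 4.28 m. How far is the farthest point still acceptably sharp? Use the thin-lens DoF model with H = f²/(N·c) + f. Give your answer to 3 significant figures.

Hyperfocal distance H = f²/(N·c) + f = 18²/(3.2 × 0.004) + 18 = 324/0.0128 + 18 ≈ 25330.5 mm ≈ 25.33 m.
Far limit Df = s·(H − f)/(H − s) = 4280 × (25330.5 − 18) / (25330.5 − 4280) = 4280 × 25312.5 / 21050.5 ≈ 5146.6 mm ≈ 5.15 m.

5.15 m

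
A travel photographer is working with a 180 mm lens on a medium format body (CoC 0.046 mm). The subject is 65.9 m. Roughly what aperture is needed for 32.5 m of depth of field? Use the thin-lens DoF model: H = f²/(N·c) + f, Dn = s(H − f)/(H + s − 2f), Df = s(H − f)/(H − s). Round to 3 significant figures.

f/2.50

Write h = H − f = f²/(N·c). The thin-lens limits are Dn = s·h/(h + (s−f)) and Df = s·h/(h − (s−f)), so DoF = Df − Dn = 2·s·(s−f)·h / (h² − (s−f)²).
That is a quadratic in h: DoF·h² − 2·s·(s−f)·h − DoF·(s−f)² = 0 ⇒ h = (s−f)·(s + √(s² + DoF²)) / DoF = 65720 × (65900 + √(65900² + 32500²)) / 32500 = 65720 × (65900 + 73478.3) / 32500 ≈ 281844 mm.
Then N = f²/(c·h) = 180² / (0.046 × 281844) = 32400 / 12965 ≈ 2.50.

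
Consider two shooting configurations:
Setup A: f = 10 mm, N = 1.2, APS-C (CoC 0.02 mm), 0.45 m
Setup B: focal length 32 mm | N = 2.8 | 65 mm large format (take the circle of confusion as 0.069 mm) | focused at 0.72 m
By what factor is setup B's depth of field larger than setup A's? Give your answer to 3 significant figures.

1.98

Setup A: H = 10²/(1.2×0.02) + 10 ≈ 4176.7 mm; DoF = Df − Dn = 503.131 − 407.019 ≈ 96.112 mm.
Setup B: H = 32²/(2.8×0.069) + 32 ≈ 5332.2 mm; DoF = Df − Dn = 827.40 − 637.28 ≈ 190.12 mm.
Ratio = 190.12 / 96.112 ≈ 1.98.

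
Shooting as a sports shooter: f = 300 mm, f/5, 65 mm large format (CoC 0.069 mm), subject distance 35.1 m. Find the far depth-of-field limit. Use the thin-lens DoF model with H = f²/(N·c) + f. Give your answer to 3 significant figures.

Hyperfocal distance H = f²/(N·c) + f = 300²/(5 × 0.069) + 300 = 90000/0.345 + 300 ≈ 261169.6 mm ≈ 261.2 m.
Far limit Df = s·(H − f)/(H − s) = 35100 × (261169.6 − 300) / (261169.6 − 35100) = 35100 × 260869.6 / 226069.6 ≈ 40503 mm ≈ 40.5 m.

40.5 m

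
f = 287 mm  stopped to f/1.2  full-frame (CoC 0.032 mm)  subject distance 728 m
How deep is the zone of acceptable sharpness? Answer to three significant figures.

558 m

Hyperfocal distance H = f²/(N·c) + f = 287²/(1.2 × 0.032) + 287 = 82369/0.0384 + 287 ≈ 2145313.0 mm ≈ 2145 m.
Near limit Dn = s·(H − f)/(H + s − 2f) = 728000 × (2145313.0 − 287) / (2145313.0 + 728000 − 2 × 287) = 728000 × 2145026.0 / 2872739.0 ≈ 543585 mm.
Far limit Df = s·(H − f)/(H − s) = 728000 × (2145313.0 − 287) / (2145313.0 − 728000) = 728000 × 2145026.0 / 1417313.0 ≈ 1101788 mm.
Depth of field = Df − Dn = 1101788 − 543585 ≈ 558203 mm ≈ 558 m.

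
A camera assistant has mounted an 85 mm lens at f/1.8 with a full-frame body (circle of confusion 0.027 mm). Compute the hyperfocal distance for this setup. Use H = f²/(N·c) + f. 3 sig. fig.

Hyperfocal distance H = f²/(N·c) + f = 85²/(1.8 × 0.027) + 85 = 7225/0.0486 + 85 ≈ 148747.6 mm ≈ 149 m.

149 m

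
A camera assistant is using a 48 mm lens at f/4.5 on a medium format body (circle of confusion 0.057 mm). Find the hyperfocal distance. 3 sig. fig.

Hyperfocal distance H = f²/(N·c) + f = 48²/(4.5 × 0.057) + 48 = 2304/0.2565 + 48 ≈ 9030.5 mm ≈ 9.03 m.

9.03 m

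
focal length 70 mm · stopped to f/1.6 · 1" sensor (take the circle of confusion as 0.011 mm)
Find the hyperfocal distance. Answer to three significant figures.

278 m

Hyperfocal distance H = f²/(N·c) + f = 70²/(1.6 × 0.011) + 70 = 4900/0.0176 + 70 ≈ 278479.1 mm ≈ 278 m.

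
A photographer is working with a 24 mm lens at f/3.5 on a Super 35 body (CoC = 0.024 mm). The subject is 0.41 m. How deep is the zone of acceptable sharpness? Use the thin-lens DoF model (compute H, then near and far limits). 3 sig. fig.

Hyperfocal distance H = f²/(N·c) + f = 24²/(3.5 × 0.024) + 24 = 576/0.084 + 24 ≈ 6881.1 mm ≈ 6.881 m.
Near limit Dn = s·(H − f)/(H + s − 2f) = 410 × (6881.1 − 24) / (6881.1 + 410 − 2 × 24) = 410 × 6857.1 / 7243.1 ≈ 388.150 mm.
Far limit Df = s·(H − f)/(H − s) = 410 × (6881.1 − 24) / (6881.1 − 410) = 410 × 6857.1 / 6471.1 ≈ 434.456 mm.
Depth of field = Df − Dn = 434.456 − 388.150 ≈ 46.306 mm.

46.3 mm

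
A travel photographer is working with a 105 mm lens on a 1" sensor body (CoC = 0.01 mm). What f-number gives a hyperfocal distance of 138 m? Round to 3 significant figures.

f/8

Rearrange H = f²/(N·c) + f for N: N = f² / ((H − f)·c).
N = 105² / ((138000 − 105) × 0.01) = 11025 / 1379 ≈ 8.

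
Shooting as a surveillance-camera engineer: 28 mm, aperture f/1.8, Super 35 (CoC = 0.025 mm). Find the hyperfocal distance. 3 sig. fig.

17.5 m

Hyperfocal distance H = f²/(N·c) + f = 28²/(1.8 × 0.025) + 28 = 784/0.045 + 28 ≈ 17450.2 mm ≈ 17.5 m.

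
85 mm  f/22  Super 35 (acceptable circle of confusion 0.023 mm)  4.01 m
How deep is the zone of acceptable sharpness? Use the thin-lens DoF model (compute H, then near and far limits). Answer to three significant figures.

2.38 m

Hyperfocal distance H = f²/(N·c) + f = 85²/(22 × 0.023) + 85 = 7225/0.506 + 85 ≈ 14363.7 mm ≈ 14.36 m.
Near limit Dn = s·(H − f)/(H + s − 2f) = 4010 × (14363.7 − 85) / (14363.7 + 4010 − 2 × 85) = 4010 × 14278.7 / 18203.7 ≈ 3145.4 mm.
Far limit Df = s·(H − f)/(H − s) = 4010 × (14363.7 − 85) / (14363.7 − 4010) = 4010 × 14278.7 / 10353.7 ≈ 5530.2 mm.
Depth of field = Df − Dn = 5530.2 − 3145.4 ≈ 2384.8 mm ≈ 2.38 m.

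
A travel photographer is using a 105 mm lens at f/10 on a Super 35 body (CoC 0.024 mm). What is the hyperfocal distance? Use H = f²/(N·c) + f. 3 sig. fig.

46.0 m

Hyperfocal distance H = f²/(N·c) + f = 105²/(10 × 0.024) + 105 = 11025/0.24 + 105 ≈ 46042.5 mm ≈ 46.0 m.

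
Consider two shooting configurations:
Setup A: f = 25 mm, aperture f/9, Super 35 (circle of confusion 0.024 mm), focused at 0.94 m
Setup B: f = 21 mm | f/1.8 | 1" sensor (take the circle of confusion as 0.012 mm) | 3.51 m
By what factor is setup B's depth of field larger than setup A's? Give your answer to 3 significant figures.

1.87

Setup A: H = 25²/(9×0.024) + 25 ≈ 2918.5 mm; DoF = Df − Dn = 1374.72 − 714.16 ≈ 660.56 mm.
Setup B: H = 21²/(1.8×0.012) + 21 ≈ 20437.7 mm; DoF = Df − Dn = 4233.5 − 2997.7 ≈ 1235.8 mm.
Ratio = 1235.8 / 660.56 ≈ 1.87.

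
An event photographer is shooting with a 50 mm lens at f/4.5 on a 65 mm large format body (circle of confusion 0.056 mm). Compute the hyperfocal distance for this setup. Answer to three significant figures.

Hyperfocal distance H = f²/(N·c) + f = 50²/(4.5 × 0.056) + 50 = 2500/0.252 + 50 ≈ 9970.6 mm ≈ 9.97 m.

9.97 m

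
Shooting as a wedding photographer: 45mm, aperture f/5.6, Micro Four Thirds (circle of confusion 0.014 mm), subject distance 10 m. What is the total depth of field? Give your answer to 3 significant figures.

Hyperfocal distance H = f²/(N·c) + f = 45²/(5.6 × 0.014) + 45 = 2025/0.0784 + 45 ≈ 25874.1 mm ≈ 25.87 m.
Near limit Dn = s·(H − f)/(H + s − 2f) = 10000 × (25874.1 − 45) / (25874.1 + 10000 − 2 × 45) = 10000 × 25829.1 / 35784.1 ≈ 7218.0 mm.
Far limit Df = s·(H − f)/(H − s) = 10000 × (25874.1 − 45) / (25874.1 − 10000) = 10000 × 25829.1 / 15874.1 ≈ 16271.2 mm.
Depth of field = Df − Dn = 16271.2 − 7218.0 ≈ 9053.2 mm ≈ 9.05 m.

9.05 m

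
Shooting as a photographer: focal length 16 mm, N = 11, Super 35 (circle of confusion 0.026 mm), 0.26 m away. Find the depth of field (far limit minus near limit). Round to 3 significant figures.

153 mm

Hyperfocal distance H = f²/(N·c) + f = 16²/(11 × 0.026) + 16 = 256/0.286 + 16 ≈ 911.1 mm ≈ 0.911 m.
Near limit Dn = s·(H − f)/(H + s − 2f) = 260 × (911.1 − 16) / (911.1 + 260 − 2 × 16) = 260 × 895.1 / 1139.1 ≈ 204.31 mm.
Far limit Df = s·(H − f)/(H − s) = 260 × (911.1 − 16) / (911.1 − 260) = 260 × 895.1 / 651.1 ≈ 357.43 mm.
Depth of field = Df − Dn = 357.43 − 204.31 ≈ 153.12 mm.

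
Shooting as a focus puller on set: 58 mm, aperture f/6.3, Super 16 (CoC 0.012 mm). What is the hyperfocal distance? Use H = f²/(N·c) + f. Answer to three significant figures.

Hyperfocal distance H = f²/(N·c) + f = 58²/(6.3 × 0.012) + 58 = 3364/0.0756 + 58 ≈ 44555.4 mm ≈ 44.6 m.

44.6 m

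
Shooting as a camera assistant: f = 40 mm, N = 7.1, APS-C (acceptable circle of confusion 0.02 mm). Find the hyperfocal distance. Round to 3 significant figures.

Hyperfocal distance H = f²/(N·c) + f = 40²/(7.1 × 0.02) + 40 = 1600/0.142 + 40 ≈ 11307.6 mm ≈ 11.3 m.

11.3 m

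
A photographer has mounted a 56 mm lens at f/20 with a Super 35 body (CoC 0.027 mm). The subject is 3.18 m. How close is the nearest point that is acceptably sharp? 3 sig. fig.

Hyperfocal distance H = f²/(N·c) + f = 56²/(20 × 0.027) + 56 = 3136/0.54 + 56 ≈ 5863.4 mm ≈ 5.863 m.
Near limit Dn = s·(H − f)/(H + s − 2f) = 3180 × (5863.4 − 56) / (5863.4 + 3180 − 2 × 56) = 3180 × 5807.4 / 8931.4 ≈ 2067.7 mm ≈ 2.07 m.

2.07 m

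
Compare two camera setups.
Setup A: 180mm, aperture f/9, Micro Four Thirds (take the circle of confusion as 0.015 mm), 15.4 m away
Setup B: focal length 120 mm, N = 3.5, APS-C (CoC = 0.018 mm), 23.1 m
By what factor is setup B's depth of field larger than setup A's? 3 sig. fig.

2.39

Setup A: H = 180²/(9×0.015) + 180 ≈ 240180.0 mm; DoF = Df − Dn = 16442.7 − 14481.6 ≈ 1961.1 mm.
Setup B: H = 120²/(3.5×0.018) + 120 ≈ 228691.4 mm; DoF = Df − Dn = 25682.0 − 20989.7 ≈ 4692.3 mm.
Ratio = 4692.3 / 1961.1 ≈ 2.39.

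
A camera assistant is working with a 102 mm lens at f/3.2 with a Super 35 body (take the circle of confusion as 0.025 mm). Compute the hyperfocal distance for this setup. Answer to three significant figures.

130 m

Hyperfocal distance H = f²/(N·c) + f = 102²/(3.2 × 0.025) + 102 = 10404/0.08 + 102 ≈ 130152.0 mm ≈ 130 m.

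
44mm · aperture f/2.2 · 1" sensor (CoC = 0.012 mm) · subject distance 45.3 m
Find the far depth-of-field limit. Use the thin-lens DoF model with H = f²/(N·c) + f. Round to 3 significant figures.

118 m

Hyperfocal distance H = f²/(N·c) + f = 44²/(2.2 × 0.012) + 44 = 1936/0.0264 + 44 ≈ 73377.3 mm ≈ 73.38 m.
Far limit Df = s·(H − f)/(H − s) = 45300 × (73377.3 − 44) / (73377.3 − 45300) = 45300 × 73333.3 / 28077.3 ≈ 118316 mm ≈ 118 m.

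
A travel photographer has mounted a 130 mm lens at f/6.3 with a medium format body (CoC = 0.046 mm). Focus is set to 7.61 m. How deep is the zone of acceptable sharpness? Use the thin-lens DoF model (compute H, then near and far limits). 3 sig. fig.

1.98 m

Hyperfocal distance H = f²/(N·c) + f = 130²/(6.3 × 0.046) + 130 = 16900/0.2898 + 130 ≈ 58446.1 mm ≈ 58.45 m.
Near limit Dn = s·(H − f)/(H + s − 2f) = 7610 × (58446.1 − 130) / (58446.1 + 7610 − 2 × 130) = 7610 × 58316.1 / 65796.1 ≈ 6744.9 mm.
Far limit Df = s·(H − f)/(H − s) = 7610 × (58446.1 − 130) / (58446.1 − 7610) = 7610 × 58316.1 / 50836.1 ≈ 8729.7 mm.
Depth of field = Df − Dn = 8729.7 − 6744.9 ≈ 1984.8 mm ≈ 1.98 m.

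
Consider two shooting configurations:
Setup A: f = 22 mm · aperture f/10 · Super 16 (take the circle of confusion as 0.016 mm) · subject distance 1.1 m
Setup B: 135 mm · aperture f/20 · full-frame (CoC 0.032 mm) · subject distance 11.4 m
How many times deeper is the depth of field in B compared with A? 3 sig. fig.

Setup A: H = 22²/(10×0.016) + 22 ≈ 3047.0 mm; DoF = Df − Dn = 1709.04 − 810.99 ≈ 898.05 mm.
Setup B: H = 135²/(20×0.032) + 135 ≈ 28611.6 mm; DoF = Df − Dn = 18861 − 8169 ≈ 10692 mm.
Ratio = 10692 / 898.05 ≈ 11.9.

11.9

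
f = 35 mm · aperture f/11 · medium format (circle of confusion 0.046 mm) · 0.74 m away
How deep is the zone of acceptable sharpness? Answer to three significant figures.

Hyperfocal distance H = f²/(N·c) + f = 35²/(11 × 0.046) + 35 = 1225/0.506 + 35 ≈ 2455.9 mm ≈ 2.456 m.
Near limit Dn = s·(H − f)/(H + s − 2f) = 740 × (2455.9 − 35) / (2455.9 + 740 − 2 × 35) = 740 × 2420.9 / 3125.9 ≈ 573.11 mm.
Far limit Df = s·(H − f)/(H − s) = 740 × (2455.9 − 35) / (2455.9 − 740) = 740 × 2420.9 / 1715.9 ≈ 1044.03 mm.
Depth of field = Df − Dn = 1044.03 − 573.11 ≈ 470.92 mm.

471 mm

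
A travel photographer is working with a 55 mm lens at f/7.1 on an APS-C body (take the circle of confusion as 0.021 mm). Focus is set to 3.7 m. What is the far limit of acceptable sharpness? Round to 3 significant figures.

Hyperfocal distance H = f²/(N·c) + f = 55²/(7.1 × 0.021) + 55 = 3025/0.1491 + 55 ≈ 20343.4 mm ≈ 20.34 m.
Far limit Df = s·(H − f)/(H − s) = 3700 × (20343.4 − 55) / (20343.4 − 3700) = 3700 × 20288.4 / 16643.4 ≈ 4510.3 mm ≈ 4.51 m.

4.51 m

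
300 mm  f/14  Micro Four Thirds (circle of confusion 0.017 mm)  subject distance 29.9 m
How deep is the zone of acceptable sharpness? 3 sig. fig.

4.71 m

Hyperfocal distance H = f²/(N·c) + f = 300²/(14 × 0.017) + 300 = 90000/0.238 + 300 ≈ 378451.3 mm ≈ 378.5 m.
Near limit Dn = s·(H − f)/(H + s − 2f) = 29900 × (378451.3 − 300) / (378451.3 + 29900 − 2 × 300) = 29900 × 378151.3 / 407751.3 ≈ 27729.5 mm.
Far limit Df = s·(H − f)/(H − s) = 29900 × (378451.3 − 300) / (378451.3 − 29900) = 29900 × 378151.3 / 348551.3 ≈ 32439.2 mm.
Depth of field = Df − Dn = 32439.2 − 27729.5 ≈ 4709.7 mm ≈ 4.71 m.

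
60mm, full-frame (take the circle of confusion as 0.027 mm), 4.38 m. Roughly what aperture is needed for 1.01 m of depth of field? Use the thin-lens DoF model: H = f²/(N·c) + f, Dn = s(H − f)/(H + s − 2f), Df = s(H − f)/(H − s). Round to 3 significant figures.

f/3.51

Write h = H − f = f²/(N·c). The thin-lens limits are Dn = s·h/(h + (s−f)) and Df = s·h/(h − (s−f)), so DoF = Df − Dn = 2·s·(s−f)·h / (h² − (s−f)²).
That is a quadratic in h: DoF·h² − 2·s·(s−f)·h − DoF·(s−f)² = 0 ⇒ h = (s−f)·(s + √(s² + DoF²)) / DoF = 4320 × (4380 + √(4380² + 1010²)) / 1010 = 4320 × (4380 + 4494.94) / 1010 ≈ 37960 mm.
Then N = f²/(c·h) = 60² / (0.027 × 37960) = 3600 / 1024.9 ≈ 3.51.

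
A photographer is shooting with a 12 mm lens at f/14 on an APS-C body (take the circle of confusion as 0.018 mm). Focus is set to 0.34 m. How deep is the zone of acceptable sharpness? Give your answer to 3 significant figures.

0.582 m

Hyperfocal distance H = f²/(N·c) + f = 12²/(14 × 0.018) + 12 = 144/0.252 + 12 ≈ 583.4 mm ≈ 0.583 m.
Near limit Dn = s·(H − f)/(H + s − 2f) = 340 × (583.4 − 12) / (583.4 + 340 − 2 × 12) = 340 × 571.4 / 899.4 ≈ 216.01 mm.
Far limit Df = s·(H − f)/(H − s) = 340 × (583.4 − 12) / (583.4 − 340) = 340 × 571.4 / 243.4 ≈ 798.12 mm.
Depth of field = Df − Dn = 798.12 − 216.01 ≈ 582.11 mm ≈ 0.582 m.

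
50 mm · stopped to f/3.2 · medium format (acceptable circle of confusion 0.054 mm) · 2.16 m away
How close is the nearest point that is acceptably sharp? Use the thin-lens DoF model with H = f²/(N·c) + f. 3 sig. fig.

1.89 m

Hyperfocal distance H = f²/(N·c) + f = 50²/(3.2 × 0.054) + 50 = 2500/0.1728 + 50 ≈ 14517.6 mm ≈ 14.52 m.
Near limit Dn = s·(H − f)/(H + s − 2f) = 2160 × (14517.6 − 50) / (14517.6 + 2160 − 2 × 50) = 2160 × 14467.6 / 16577.6 ≈ 1885.1 mm ≈ 1.89 m.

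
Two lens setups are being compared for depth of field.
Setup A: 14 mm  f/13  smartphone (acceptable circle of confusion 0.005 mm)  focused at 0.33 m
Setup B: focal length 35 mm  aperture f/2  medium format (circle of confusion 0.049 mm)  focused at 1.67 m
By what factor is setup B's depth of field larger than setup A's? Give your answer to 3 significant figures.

Setup A: H = 14²/(13×0.005) + 14 ≈ 3029.4 mm; DoF = Df − Dn = 368.631 − 298.698 ≈ 69.933 mm.
Setup B: H = 35²/(2×0.049) + 35 ≈ 12535.0 mm; DoF = Df − Dn = 1921.31 − 1476.83 ≈ 444.48 mm.
Ratio = 444.48 / 69.933 ≈ 6.36.

6.36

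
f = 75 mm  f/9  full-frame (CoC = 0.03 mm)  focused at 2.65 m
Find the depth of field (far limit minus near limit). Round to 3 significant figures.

Hyperfocal distance H = f²/(N·c) + f = 75²/(9 × 0.03) + 75 = 5625/0.27 + 75 ≈ 20908.3 mm ≈ 20.91 m.
Near limit Dn = s·(H − f)/(H + s − 2f) = 2650 × (20908.3 − 75) / (20908.3 + 2650 − 2 × 75) = 2650 × 20833.3 / 23408.3 ≈ 2358.49 mm.
Far limit Df = s·(H − f)/(H − s) = 2650 × (20908.3 − 75) / (20908.3 − 2650) = 2650 × 20833.3 / 18258.3 ≈ 3023.73 mm.
Depth of field = Df − Dn = 3023.73 − 2358.49 ≈ 665.24 mm ≈ 0.665 m.

0.665 m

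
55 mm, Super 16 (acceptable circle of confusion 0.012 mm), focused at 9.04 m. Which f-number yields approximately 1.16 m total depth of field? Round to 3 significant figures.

f/1.79

Write h = H − f = f²/(N·c). The thin-lens limits are Dn = s·h/(h + (s−f)) and Df = s·h/(h − (s−f)), so DoF = Df − Dn = 2·s·(s−f)·h / (h² − (s−f)²).
That is a quadratic in h: DoF·h² − 2·s·(s−f)·h − DoF·(s−f)² = 0 ⇒ h = (s−f)·(s + √(s² + DoF²)) / DoF = 8985 × (9040 + √(9040² + 1160²)) / 1160 = 8985 × (9040 + 9114.12) / 1160 ≈ 140616 mm.
Then N = f²/(c·h) = 55² / (0.012 × 140616) = 3025 / 1687.4 ≈ 1.79.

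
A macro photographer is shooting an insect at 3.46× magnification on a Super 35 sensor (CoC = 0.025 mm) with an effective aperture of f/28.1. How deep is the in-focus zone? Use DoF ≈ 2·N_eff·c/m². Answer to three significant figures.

0.117 mm

At magnification m, DoF ≈ 2·N_eff·c/m² = 2 × 28.1 × 0.025 / 3.46² = 1.405 / 11.97 ≈ 0.117 mm.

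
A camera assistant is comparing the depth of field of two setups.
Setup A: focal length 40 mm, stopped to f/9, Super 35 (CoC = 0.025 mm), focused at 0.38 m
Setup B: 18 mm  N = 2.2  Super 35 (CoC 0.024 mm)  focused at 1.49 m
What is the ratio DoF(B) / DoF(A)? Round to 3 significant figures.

Setup A: H = 40²/(9×0.025) + 40 ≈ 7151.1 mm; DoF = Df − Dn = 399.081 − 362.660 ≈ 36.421 mm.
Setup B: H = 18²/(2.2×0.024) + 18 ≈ 6154.4 mm; DoF = Df − Dn = 1960.22 − 1201.73 ≈ 758.49 mm.
Ratio = 758.49 / 36.421 ≈ 20.8.

20.8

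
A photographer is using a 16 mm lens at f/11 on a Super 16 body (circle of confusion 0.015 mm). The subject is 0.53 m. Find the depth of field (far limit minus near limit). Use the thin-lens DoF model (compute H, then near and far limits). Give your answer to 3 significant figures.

394 mm

Hyperfocal distance H = f²/(N·c) + f = 16²/(11 × 0.015) + 16 = 256/0.165 + 16 ≈ 1567.5 mm ≈ 1.568 m.
Near limit Dn = s·(H − f)/(H + s − 2f) = 530 × (1567.5 − 16) / (1567.5 + 530 − 2 × 16) = 530 × 1551.5 / 2065.5 ≈ 398.11 mm.
Far limit Df = s·(H − f)/(H − s) = 530 × (1567.5 − 16) / (1567.5 − 530) = 530 × 1551.5 / 1037.5 ≈ 792.57 mm.
Depth of field = Df − Dn = 792.57 − 398.11 ≈ 394.46 mm.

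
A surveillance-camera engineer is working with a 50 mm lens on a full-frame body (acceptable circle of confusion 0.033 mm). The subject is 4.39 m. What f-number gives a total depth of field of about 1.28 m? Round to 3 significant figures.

f/2.49

Write h = H − f = f²/(N·c). The thin-lens limits are Dn = s·h/(h + (s−f)) and Df = s·h/(h − (s−f)), so DoF = Df − Dn = 2·s·(s−f)·h / (h² − (s−f)²).
That is a quadratic in h: DoF·h² − 2·s·(s−f)·h − DoF·(s−f)² = 0 ⇒ h = (s−f)·(s + √(s² + DoF²)) / DoF = 4340 × (4390 + √(4390² + 1280²)) / 1280 = 4340 × (4390 + 4572.80) / 1280 ≈ 30389 mm.
Then N = f²/(c·h) = 50² / (0.033 × 30389) = 2500 / 1002.9 ≈ 2.49.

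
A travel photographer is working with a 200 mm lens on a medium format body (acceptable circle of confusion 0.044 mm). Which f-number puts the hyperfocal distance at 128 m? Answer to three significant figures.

Rearrange H = f²/(N·c) + f for N: N = f² / ((H − f)·c).
N = 200² / ((128000 − 200) × 0.044) = 40000 / 5623 ≈ 7.11.

f/7.11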